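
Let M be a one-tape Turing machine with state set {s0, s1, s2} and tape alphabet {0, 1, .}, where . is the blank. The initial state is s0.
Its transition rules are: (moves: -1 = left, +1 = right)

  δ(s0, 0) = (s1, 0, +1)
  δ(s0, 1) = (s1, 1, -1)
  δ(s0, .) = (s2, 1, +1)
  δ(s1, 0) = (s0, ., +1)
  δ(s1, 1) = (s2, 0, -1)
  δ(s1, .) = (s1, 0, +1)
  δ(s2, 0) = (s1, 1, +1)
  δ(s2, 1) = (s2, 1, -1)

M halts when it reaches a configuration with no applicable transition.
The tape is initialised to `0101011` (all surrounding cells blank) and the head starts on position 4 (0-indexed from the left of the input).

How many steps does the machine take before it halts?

state=s0 head=4 tape=0101[0]11..   (s0,0)→(s1,0,+1)
state=s1 head=5 tape=01010[1]1..   (s1,1)→(s2,0,-1)
state=s2 head=4 tape=0101[0]01..   (s2,0)→(s1,1,+1)
state=s1 head=5 tape=01011[0]1..   (s1,0)→(s0,.,+1)
state=s0 head=6 tape=01011.[1]..   (s0,1)→(s1,1,-1)
state=s1 head=5 tape=01011[.]1..   (s1,.)→(s1,0,+1)
state=s1 head=6 tape=010110[1]..   (s1,1)→(s2,0,-1)
state=s2 head=5 tape=01011[0]0..   (s2,0)→(s1,1,+1)
state=s1 head=6 tape=010111[0]..   (s1,0)→(s0,.,+1)
state=s0 head=7 tape=010111.[.].   (s0,.)→(s2,1,+1)
state=s2 head=8 tape=010111.1[.]
M halts after 10 transitions.

10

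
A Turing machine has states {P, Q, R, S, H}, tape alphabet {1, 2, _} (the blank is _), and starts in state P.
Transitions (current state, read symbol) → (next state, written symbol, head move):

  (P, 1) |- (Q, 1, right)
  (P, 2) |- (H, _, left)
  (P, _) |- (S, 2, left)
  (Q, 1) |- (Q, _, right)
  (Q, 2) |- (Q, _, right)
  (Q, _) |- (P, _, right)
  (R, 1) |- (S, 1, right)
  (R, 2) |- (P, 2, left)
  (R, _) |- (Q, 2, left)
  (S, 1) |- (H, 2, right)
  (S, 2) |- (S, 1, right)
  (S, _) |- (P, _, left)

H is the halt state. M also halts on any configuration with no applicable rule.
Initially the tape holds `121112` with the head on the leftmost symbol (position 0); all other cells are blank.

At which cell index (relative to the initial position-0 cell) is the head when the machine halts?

state=P head=0 tape=[1]21112__   (P,1)→(Q,1,right)
state=Q head=1 tape=1[2]1112__   (Q,2)→(Q,_,right)
state=Q head=2 tape=1_[1]112__   (Q,1)→(Q,_,right)
state=Q head=3 tape=1__[1]12__   (Q,1)→(Q,_,right)
state=Q head=4 tape=1___[1]2__   (Q,1)→(Q,_,right)
state=Q head=5 tape=1____[2]__   (Q,2)→(Q,_,right)
state=Q head=6 tape=1_____[_]_   (Q,_)→(P,_,right)
state=P head=7 tape=1______[_]   (P,_)→(S,2,left)
state=S head=6 tape=1_____[_]2   (S,_)→(P,_,left)
state=P head=5 tape=1____[_]_2   (P,_)→(S,2,left)
state=S head=4 tape=1___[_]2_2   (S,_)→(P,_,left)
state=P head=3 tape=1__[_]_2_2   (P,_)→(S,2,left)
state=S head=2 tape=1_[_]2_2_2   (S,_)→(P,_,left)
state=P head=1 tape=1[_]_2_2_2   (P,_)→(S,2,left)
state=S head=0 tape=[1]2_2_2_2   (S,1)→(H,2,right)
state=H head=1 tape=2[2]_2_2_2
At halt the head is at cell 1.

1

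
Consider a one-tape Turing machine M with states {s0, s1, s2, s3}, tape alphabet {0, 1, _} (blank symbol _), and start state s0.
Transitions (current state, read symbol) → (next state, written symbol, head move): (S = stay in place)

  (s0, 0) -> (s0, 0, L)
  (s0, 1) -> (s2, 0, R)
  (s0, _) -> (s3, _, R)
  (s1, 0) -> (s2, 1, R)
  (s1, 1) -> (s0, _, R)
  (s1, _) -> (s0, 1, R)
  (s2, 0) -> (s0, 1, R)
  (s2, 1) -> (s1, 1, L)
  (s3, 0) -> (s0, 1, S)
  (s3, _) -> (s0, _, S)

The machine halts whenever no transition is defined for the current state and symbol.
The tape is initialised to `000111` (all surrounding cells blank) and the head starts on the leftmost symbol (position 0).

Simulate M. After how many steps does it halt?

state=s0 head=0 tape=_[0]00111_   (s0,0)→(s0,0,L)
state=s0 head=-1 tape=[_]000111_   (s0,_)→(s3,_,R)
state=s3 head=0 tape=_[0]00111_   (s3,0)→(s0,1,S)
state=s0 head=0 tape=_[1]00111_   (s0,1)→(s2,0,R)
state=s2 head=1 tape=_0[0]0111_   (s2,0)→(s0,1,R)
state=s0 head=2 tape=_01[0]111_   (s0,0)→(s0,0,L)
state=s0 head=1 tape=_0[1]0111_   (s0,1)→(s2,0,R)
state=s2 head=2 tape=_00[0]111_   (s2,0)→(s0,1,R)
state=s0 head=3 tape=_001[1]11_   (s0,1)→(s2,0,R)
state=s2 head=4 tape=_0010[1]1_   (s2,1)→(s1,1,L)
state=s1 head=3 tape=_001[0]11_   (s1,0)→(s2,1,R)
state=s2 head=4 tape=_0011[1]1_   (s2,1)→(s1,1,L)
state=s1 head=3 tape=_001[1]11_   (s1,1)→(s0,_,R)
state=s0 head=4 tape=_001_[1]1_   (s0,1)→(s2,0,R)
state=s2 head=5 tape=_001_0[1]_   (s2,1)→(s1,1,L)
state=s1 head=4 tape=_001_[0]1_   (s1,0)→(s2,1,R)
state=s2 head=5 tape=_001_1[1]_   (s2,1)→(s1,1,L)
state=s1 head=4 tape=_001_[1]1_   (s1,1)→(s0,_,R)
state=s0 head=5 tape=_001__[1]_   (s0,1)→(s2,0,R)
state=s2 head=6 tape=_001__0[_]
M halts after 19 transitions.

19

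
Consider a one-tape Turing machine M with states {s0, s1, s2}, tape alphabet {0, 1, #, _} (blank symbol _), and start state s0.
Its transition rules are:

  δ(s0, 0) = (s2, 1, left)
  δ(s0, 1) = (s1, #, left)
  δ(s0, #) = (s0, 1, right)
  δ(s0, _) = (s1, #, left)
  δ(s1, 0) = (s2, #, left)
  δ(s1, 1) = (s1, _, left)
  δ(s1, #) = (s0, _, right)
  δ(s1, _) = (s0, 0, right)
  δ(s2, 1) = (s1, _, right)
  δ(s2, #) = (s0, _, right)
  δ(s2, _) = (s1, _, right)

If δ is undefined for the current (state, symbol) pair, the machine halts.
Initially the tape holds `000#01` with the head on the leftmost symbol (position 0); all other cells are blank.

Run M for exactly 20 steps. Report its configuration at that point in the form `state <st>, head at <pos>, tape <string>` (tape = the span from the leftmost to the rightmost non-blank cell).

s0 | __[0]00#01   read 0 → write 1, move left, go to s2
s2 | _[_]100#01   read _ → write _, move right, go to s1
s1 | __[1]00#01   read 1 → write _, move left, go to s1
s1 | _[_]_00#01   read _ → write 0, move right, go to s0
s0 | _0[_]00#01   read _ → write #, move left, go to s1
s1 | _[0]#00#01   read 0 → write #, move left, go to s2
s2 | [_]##00#01   read _ → write _, move right, go to s1
s1 | _[#]#00#01   read # → write _, move right, go to s0
s0 | __[#]00#01   read # → write 1, move right, go to s0
s0 | __1[0]0#01   read 0 → write 1, move left, go to s2
s2 | __[1]10#01   read 1 → write _, move right, go to s1
s1 | ___[1]0#01   read 1 → write _, move left, go to s1
s1 | __[_]_0#01   read _ → write 0, move right, go to s0
s0 | __0[_]0#01   read _ → write #, move left, go to s1
s1 | __[0]#0#01   read 0 → write #, move left, go to s2
s2 | _[_]##0#01   read _ → write _, move right, go to s1
s1 | __[#]#0#01   read # → write _, move right, go to s0
s0 | ___[#]0#01   read # → write 1, move right, go to s0
s0 | ___1[0]#01   read 0 → write 1, move left, go to s2
s2 | ___[1]1#01   read 1 → write _, move right, go to s1
s1 | ____[1]#01
After 20 steps: state s1, head at 2, tape 1#01.

state s1, head at 2, tape 1#01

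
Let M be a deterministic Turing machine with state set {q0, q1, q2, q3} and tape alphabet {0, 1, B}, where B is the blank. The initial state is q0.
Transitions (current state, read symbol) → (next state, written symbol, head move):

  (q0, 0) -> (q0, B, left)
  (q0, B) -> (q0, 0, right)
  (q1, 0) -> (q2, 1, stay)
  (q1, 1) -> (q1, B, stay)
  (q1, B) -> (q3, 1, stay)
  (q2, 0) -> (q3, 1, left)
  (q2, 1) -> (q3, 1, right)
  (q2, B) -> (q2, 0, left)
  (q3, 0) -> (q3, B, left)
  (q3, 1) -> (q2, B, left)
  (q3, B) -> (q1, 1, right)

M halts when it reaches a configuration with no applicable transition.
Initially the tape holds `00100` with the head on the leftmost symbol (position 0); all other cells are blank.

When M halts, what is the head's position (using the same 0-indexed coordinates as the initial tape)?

state=q0 head=0 tape=BB[0]0100   (q0,0)→(q0,B,left)
state=q0 head=-1 tape=B[B]B0100   (q0,B)→(q0,0,right)
state=q0 head=0 tape=B0[B]0100   (q0,B)→(q0,0,right)
state=q0 head=1 tape=B00[0]100   (q0,0)→(q0,B,left)
state=q0 head=0 tape=B0[0]B100   (q0,0)→(q0,B,left)
state=q0 head=-1 tape=B[0]BB100   (q0,0)→(q0,B,left)
state=q0 head=-2 tape=[B]BBB100   (q0,B)→(q0,0,right)
state=q0 head=-1 tape=0[B]BB100   (q0,B)→(q0,0,right)
state=q0 head=0 tape=00[B]B100   (q0,B)→(q0,0,right)
state=q0 head=1 tape=000[B]100   (q0,B)→(q0,0,right)
state=q0 head=2 tape=0000[1]00
At halt the head is at cell 2.

2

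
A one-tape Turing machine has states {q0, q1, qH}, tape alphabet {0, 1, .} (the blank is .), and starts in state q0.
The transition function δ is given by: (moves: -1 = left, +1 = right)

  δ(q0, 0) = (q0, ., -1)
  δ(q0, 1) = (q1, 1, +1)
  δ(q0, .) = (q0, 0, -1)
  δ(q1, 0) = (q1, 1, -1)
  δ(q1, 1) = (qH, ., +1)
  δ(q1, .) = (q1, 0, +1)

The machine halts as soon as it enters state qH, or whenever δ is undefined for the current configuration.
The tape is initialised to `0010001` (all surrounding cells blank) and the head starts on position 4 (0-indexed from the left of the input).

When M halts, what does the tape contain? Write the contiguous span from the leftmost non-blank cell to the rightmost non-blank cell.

state=q0 head=4 tape=0010[0]01   (q0,0)→(q0,.,-1)
state=q0 head=3 tape=001[0].01   (q0,0)→(q0,.,-1)
state=q0 head=2 tape=00[1]..01   (q0,1)→(q1,1,+1)
state=q1 head=3 tape=001[.].01   (q1,.)→(q1,0,+1)
state=q1 head=4 tape=0010[.]01   (q1,.)→(q1,0,+1)
state=q1 head=5 tape=00100[0]1   (q1,0)→(q1,1,-1)
state=q1 head=4 tape=0010[0]11   (q1,0)→(q1,1,-1)
state=q1 head=3 tape=001[0]111   (q1,0)→(q1,1,-1)
state=q1 head=2 tape=00[1]1111   (q1,1)→(qH,.,+1)
state=qH head=3 tape=00.[1]111
The non-blank tape span at halt is 00.1111.

00.1111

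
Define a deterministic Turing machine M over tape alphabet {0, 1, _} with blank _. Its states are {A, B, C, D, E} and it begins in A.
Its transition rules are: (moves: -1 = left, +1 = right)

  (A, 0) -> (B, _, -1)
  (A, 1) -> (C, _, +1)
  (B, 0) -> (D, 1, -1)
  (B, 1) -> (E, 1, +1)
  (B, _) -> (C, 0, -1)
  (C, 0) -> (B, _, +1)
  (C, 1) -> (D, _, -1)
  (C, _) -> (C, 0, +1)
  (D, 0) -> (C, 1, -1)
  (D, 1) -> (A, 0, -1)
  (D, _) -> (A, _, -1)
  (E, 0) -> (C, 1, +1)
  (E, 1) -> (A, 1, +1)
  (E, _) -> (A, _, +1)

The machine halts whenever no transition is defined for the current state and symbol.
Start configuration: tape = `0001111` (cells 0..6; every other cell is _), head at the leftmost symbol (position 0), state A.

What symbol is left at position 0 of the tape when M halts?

state=A head=0 tape=____[0]001111   (A,0)→(B,_,-1)
state=B head=-1 tape=___[_]_001111   (B,_)→(C,0,-1)
state=C head=-2 tape=__[_]0_001111   (C,_)→(C,0,+1)
state=C head=-1 tape=__0[0]_001111   (C,0)→(B,_,+1)
state=B head=0 tape=__0_[_]001111   (B,_)→(C,0,-1)
state=C head=-1 tape=__0[_]0001111   (C,_)→(C,0,+1)
state=C head=0 tape=__00[0]001111   (C,0)→(B,_,+1)
state=B head=1 tape=__00_[0]01111   (B,0)→(D,1,-1)
state=D head=0 tape=__00[_]101111   (D,_)→(A,_,-1)
state=A head=-1 tape=__0[0]_101111   (A,0)→(B,_,-1)
state=B head=-2 tape=__[0]__101111   (B,0)→(D,1,-1)
state=D head=-3 tape=_[_]1__101111   (D,_)→(A,_,-1)
state=A head=-4 tape=[_]_1__101111
Cell 0 holds _ when M halts.

_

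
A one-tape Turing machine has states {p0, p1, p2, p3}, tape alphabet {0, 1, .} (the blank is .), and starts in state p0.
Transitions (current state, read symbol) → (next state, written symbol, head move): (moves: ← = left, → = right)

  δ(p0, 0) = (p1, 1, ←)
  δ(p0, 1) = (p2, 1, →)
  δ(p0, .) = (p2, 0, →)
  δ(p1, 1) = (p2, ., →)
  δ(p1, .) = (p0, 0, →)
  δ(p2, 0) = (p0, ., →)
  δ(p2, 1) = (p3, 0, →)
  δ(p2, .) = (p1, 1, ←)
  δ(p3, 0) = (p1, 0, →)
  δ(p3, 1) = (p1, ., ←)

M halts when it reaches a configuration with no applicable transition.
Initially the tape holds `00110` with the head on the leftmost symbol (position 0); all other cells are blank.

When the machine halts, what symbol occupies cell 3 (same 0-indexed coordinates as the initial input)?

0

state=p0 head=0 tape=.[0]0110...   (p0,0)→(p1,1,←)
state=p1 head=-1 tape=[.]10110...   (p1,.)→(p0,0,→)
state=p0 head=0 tape=0[1]0110...   (p0,1)→(p2,1,→)
state=p2 head=1 tape=01[0]110...   (p2,0)→(p0,.,→)
state=p0 head=2 tape=01.[1]10...   (p0,1)→(p2,1,→)
state=p2 head=3 tape=01.1[1]0...   (p2,1)→(p3,0,→)
state=p3 head=4 tape=01.10[0]...   (p3,0)→(p1,0,→)
state=p1 head=5 tape=01.100[.]..   (p1,.)→(p0,0,→)
state=p0 head=6 tape=01.1000[.].   (p0,.)→(p2,0,→)
state=p2 head=7 tape=01.10000[.]   (p2,.)→(p1,1,←)
state=p1 head=6 tape=01.1000[0]1
Cell 3 holds 0 when M halts.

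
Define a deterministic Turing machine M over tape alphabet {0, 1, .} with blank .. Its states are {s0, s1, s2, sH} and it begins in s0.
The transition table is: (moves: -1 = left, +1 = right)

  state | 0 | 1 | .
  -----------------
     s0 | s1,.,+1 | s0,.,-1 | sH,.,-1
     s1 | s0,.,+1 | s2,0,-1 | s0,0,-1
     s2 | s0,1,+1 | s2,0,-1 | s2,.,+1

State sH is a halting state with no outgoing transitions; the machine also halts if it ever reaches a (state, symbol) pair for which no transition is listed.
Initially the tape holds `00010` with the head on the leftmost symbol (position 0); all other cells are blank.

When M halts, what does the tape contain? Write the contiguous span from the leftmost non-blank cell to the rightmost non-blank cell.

1.0

s0 | [0]0010.   read 0 → write ., move +1, go to s1
s1 | .[0]010.   read 0 → write ., move +1, go to s0
s0 | ..[0]10.   read 0 → write ., move +1, go to s1
s1 | ...[1]0.   read 1 → write 0, move -1, go to s2
s2 | ..[.]00.   read . → write ., move +1, go to s2
s2 | ...[0]0.   read 0 → write 1, move +1, go to s0
s0 | ...1[0].   read 0 → write ., move +1, go to s1
s1 | ...1.[.]   read . → write 0, move -1, go to s0
s0 | ...1[.]0   read . → write ., move -1, go to sH
sH | ...[1].0
The non-blank tape span at halt is 1.0.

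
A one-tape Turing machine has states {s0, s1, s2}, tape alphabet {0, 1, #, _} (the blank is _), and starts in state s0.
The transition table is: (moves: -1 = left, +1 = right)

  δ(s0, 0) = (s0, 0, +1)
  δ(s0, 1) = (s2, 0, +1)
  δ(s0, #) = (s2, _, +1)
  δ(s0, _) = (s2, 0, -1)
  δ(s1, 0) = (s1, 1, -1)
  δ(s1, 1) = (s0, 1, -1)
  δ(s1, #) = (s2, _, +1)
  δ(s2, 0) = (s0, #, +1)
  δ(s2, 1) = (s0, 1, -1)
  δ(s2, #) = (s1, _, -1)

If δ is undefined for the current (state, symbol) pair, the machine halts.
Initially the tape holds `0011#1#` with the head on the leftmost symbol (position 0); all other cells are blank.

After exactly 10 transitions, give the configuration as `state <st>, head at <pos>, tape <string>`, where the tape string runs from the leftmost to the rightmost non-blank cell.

state s1, head at 0, tape 0111_1#

state=s0 head=0 tape=[0]011#1#   (s0,0)→(s0,0,+1)
state=s0 head=1 tape=0[0]11#1#   (s0,0)→(s0,0,+1)
state=s0 head=2 tape=00[1]1#1#   (s0,1)→(s2,0,+1)
state=s2 head=3 tape=000[1]#1#   (s2,1)→(s0,1,-1)
state=s0 head=2 tape=00[0]1#1#   (s0,0)→(s0,0,+1)
state=s0 head=3 tape=000[1]#1#   (s0,1)→(s2,0,+1)
state=s2 head=4 tape=0000[#]1#   (s2,#)→(s1,_,-1)
state=s1 head=3 tape=000[0]_1#   (s1,0)→(s1,1,-1)
state=s1 head=2 tape=00[0]1_1#   (s1,0)→(s1,1,-1)
state=s1 head=1 tape=0[0]11_1#   (s1,0)→(s1,1,-1)
state=s1 head=0 tape=[0]111_1#
After 10 steps: state s1, head at 0, tape 0111_1#.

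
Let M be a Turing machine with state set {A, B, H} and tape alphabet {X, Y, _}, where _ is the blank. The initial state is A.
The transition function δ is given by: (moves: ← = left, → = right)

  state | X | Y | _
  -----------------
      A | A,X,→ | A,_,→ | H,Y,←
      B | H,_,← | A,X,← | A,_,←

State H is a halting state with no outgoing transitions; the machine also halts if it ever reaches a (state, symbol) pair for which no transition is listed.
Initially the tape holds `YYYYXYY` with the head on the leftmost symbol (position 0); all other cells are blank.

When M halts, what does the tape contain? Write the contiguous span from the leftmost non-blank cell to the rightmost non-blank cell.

X__Y

state=A head=0 tape=[Y]YYYXYY_   (A,Y)→(A,_,→)
state=A head=1 tape=_[Y]YYXYY_   (A,Y)→(A,_,→)
state=A head=2 tape=__[Y]YXYY_   (A,Y)→(A,_,→)
state=A head=3 tape=___[Y]XYY_   (A,Y)→(A,_,→)
state=A head=4 tape=____[X]YY_   (A,X)→(A,X,→)
state=A head=5 tape=____X[Y]Y_   (A,Y)→(A,_,→)
state=A head=6 tape=____X_[Y]_   (A,Y)→(A,_,→)
state=A head=7 tape=____X__[_]   (A,_)→(H,Y,←)
state=H head=6 tape=____X_[_]Y
The non-blank tape span at halt is X__Y.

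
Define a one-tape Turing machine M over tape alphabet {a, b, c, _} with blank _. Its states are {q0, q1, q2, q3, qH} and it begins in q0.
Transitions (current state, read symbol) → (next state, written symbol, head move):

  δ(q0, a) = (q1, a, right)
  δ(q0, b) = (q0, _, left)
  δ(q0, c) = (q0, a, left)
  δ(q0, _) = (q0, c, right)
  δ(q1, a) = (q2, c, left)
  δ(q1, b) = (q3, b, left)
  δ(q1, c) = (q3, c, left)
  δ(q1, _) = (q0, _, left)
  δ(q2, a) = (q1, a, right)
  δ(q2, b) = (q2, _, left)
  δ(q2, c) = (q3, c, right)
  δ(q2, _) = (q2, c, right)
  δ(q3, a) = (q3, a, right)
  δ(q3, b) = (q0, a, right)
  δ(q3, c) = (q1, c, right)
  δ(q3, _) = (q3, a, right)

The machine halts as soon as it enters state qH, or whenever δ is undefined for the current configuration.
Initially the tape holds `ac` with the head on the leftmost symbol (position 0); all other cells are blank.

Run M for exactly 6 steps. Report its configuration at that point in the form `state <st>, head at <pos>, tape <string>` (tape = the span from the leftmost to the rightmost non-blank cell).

q0 | [a]c_   read a → write a, move right, go to q1
q1 | a[c]_   read c → write c, move left, go to q3
q3 | [a]c_   read a → write a, move right, go to q3
q3 | a[c]_   read c → write c, move right, go to q1
q1 | ac[_]   read _ → write _, move left, go to q0
q0 | a[c]_   read c → write a, move left, go to q0
q0 | [a]a_
After 6 steps: state q0, head at 0, tape aa.

state q0, head at 0, tape aa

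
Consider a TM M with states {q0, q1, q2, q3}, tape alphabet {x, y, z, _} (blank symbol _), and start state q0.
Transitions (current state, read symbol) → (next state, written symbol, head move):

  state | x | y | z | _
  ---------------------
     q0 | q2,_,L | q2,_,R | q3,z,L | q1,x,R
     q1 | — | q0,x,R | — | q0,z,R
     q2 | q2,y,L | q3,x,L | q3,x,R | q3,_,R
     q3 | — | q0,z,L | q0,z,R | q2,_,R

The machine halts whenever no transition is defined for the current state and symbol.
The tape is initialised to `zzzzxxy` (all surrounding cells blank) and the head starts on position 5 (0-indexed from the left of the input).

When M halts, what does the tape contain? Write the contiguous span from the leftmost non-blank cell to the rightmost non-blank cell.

q0 | zzzzx[x]y   read x → write _, move L, go to q2
q2 | zzzz[x]_y   read x → write y, move L, go to q2
q2 | zzz[z]y_y   read z → write x, move R, go to q3
q3 | zzzx[y]_y   read y → write z, move L, go to q0
q0 | zzz[x]z_y   read x → write _, move L, go to q2
q2 | zz[z]_z_y   read z → write x, move R, go to q3
q3 | zzx[_]z_y   read _ → write _, move R, go to q2
q2 | zzx_[z]_y   read z → write x, move R, go to q3
q3 | zzx_x[_]y   read _ → write _, move R, go to q2
q2 | zzx_x_[y]   read y → write x, move L, go to q3
q3 | zzx_x[_]x   read _ → write _, move R, go to q2
q2 | zzx_x_[x]   read x → write y, move L, go to q2
q2 | zzx_x[_]y   read _ → write _, move R, go to q3
q3 | zzx_x_[y]   read y → write z, move L, go to q0
q0 | zzx_x[_]z   read _ → write x, move R, go to q1
q1 | zzx_xx[z]
The non-blank tape span at halt is zzx_xxz.

zzx_xxz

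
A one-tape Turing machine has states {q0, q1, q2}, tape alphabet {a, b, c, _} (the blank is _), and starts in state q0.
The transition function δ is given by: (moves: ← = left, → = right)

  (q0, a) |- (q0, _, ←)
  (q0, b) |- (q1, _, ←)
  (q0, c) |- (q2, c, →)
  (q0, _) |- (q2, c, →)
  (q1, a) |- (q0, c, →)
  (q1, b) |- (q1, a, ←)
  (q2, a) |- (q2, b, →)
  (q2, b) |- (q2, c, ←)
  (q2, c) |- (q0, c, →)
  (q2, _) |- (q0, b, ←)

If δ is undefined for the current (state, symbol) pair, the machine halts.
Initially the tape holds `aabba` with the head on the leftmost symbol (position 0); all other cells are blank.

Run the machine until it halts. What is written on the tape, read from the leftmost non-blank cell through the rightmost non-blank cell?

cccc_a

state=q0 head=0 tape=_[a]abba   (q0,a)→(q0,_,←)
state=q0 head=-1 tape=[_]_abba   (q0,_)→(q2,c,→)
state=q2 head=0 tape=c[_]abba   (q2,_)→(q0,b,←)
state=q0 head=-1 tape=[c]babba   (q0,c)→(q2,c,→)
state=q2 head=0 tape=c[b]abba   (q2,b)→(q2,c,←)
state=q2 head=-1 tape=[c]cabba   (q2,c)→(q0,c,→)
state=q0 head=0 tape=c[c]abba   (q0,c)→(q2,c,→)
state=q2 head=1 tape=cc[a]bba   (q2,a)→(q2,b,→)
state=q2 head=2 tape=ccb[b]ba   (q2,b)→(q2,c,←)
state=q2 head=1 tape=cc[b]cba   (q2,b)→(q2,c,←)
state=q2 head=0 tape=c[c]ccba   (q2,c)→(q0,c,→)
state=q0 head=1 tape=cc[c]cba   (q0,c)→(q2,c,→)
state=q2 head=2 tape=ccc[c]ba   (q2,c)→(q0,c,→)
state=q0 head=3 tape=cccc[b]a   (q0,b)→(q1,_,←)
state=q1 head=2 tape=ccc[c]_a
The non-blank tape span at halt is cccc_a.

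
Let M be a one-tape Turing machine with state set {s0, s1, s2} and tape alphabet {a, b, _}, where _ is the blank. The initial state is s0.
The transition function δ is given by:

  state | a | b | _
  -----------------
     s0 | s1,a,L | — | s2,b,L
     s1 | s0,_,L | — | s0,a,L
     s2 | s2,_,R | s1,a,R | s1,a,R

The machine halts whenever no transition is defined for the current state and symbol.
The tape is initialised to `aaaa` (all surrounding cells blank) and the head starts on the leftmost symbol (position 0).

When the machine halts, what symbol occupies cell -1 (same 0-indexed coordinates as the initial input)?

state=s0 head=0 tape=___[a]aaa   (s0,a)→(s1,a,L)
state=s1 head=-1 tape=__[_]aaaa   (s1,_)→(s0,a,L)
state=s0 head=-2 tape=_[_]aaaaa   (s0,_)→(s2,b,L)
state=s2 head=-3 tape=[_]baaaaa   (s2,_)→(s1,a,R)
state=s1 head=-2 tape=a[b]aaaaa
Cell -1 holds a when M halts.

a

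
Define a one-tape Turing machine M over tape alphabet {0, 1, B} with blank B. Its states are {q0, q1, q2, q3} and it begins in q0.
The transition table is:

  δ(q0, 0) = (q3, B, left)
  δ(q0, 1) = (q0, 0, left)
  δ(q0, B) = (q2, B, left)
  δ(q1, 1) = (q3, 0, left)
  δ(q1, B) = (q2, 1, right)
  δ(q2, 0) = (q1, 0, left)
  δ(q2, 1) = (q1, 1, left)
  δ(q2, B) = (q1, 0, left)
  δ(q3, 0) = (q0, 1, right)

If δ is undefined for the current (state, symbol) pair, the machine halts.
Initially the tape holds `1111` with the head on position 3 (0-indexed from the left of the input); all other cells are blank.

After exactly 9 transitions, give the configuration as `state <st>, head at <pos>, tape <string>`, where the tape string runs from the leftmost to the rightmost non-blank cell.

state q3, head at -4, tape 00B0000

state=q0 head=3 tape=BBBB111[1]   (q0,1)→(q0,0,left)
state=q0 head=2 tape=BBBB11[1]0   (q0,1)→(q0,0,left)
state=q0 head=1 tape=BBBB1[1]00   (q0,1)→(q0,0,left)
state=q0 head=0 tape=BBBB[1]000   (q0,1)→(q0,0,left)
state=q0 head=-1 tape=BBB[B]0000   (q0,B)→(q2,B,left)
state=q2 head=-2 tape=BB[B]B0000   (q2,B)→(q1,0,left)
state=q1 head=-3 tape=B[B]0B0000   (q1,B)→(q2,1,right)
state=q2 head=-2 tape=B1[0]B0000   (q2,0)→(q1,0,left)
state=q1 head=-3 tape=B[1]0B0000   (q1,1)→(q3,0,left)
state=q3 head=-4 tape=[B]00B0000
After 9 steps: state q3, head at -4, tape 00B0000.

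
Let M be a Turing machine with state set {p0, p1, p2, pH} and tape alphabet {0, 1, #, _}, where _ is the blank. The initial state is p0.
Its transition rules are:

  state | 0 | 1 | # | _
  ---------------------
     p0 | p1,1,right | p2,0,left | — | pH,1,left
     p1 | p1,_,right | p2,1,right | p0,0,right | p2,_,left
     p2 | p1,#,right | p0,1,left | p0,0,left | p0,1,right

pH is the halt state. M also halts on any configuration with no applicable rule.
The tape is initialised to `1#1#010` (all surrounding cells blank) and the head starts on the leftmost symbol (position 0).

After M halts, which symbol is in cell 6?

1

state=p0 head=0 tape=_[1]#1#010_   (p0,1)→(p2,0,left)
state=p2 head=-1 tape=[_]0#1#010_   (p2,_)→(p0,1,right)
state=p0 head=0 tape=1[0]#1#010_   (p0,0)→(p1,1,right)
state=p1 head=1 tape=11[#]1#010_   (p1,#)→(p0,0,right)
state=p0 head=2 tape=110[1]#010_   (p0,1)→(p2,0,left)
state=p2 head=1 tape=11[0]0#010_   (p2,0)→(p1,#,right)
state=p1 head=2 tape=11#[0]#010_   (p1,0)→(p1,_,right)
state=p1 head=3 tape=11#_[#]010_   (p1,#)→(p0,0,right)
state=p0 head=4 tape=11#_0[0]10_   (p0,0)→(p1,1,right)
state=p1 head=5 tape=11#_01[1]0_   (p1,1)→(p2,1,right)
state=p2 head=6 tape=11#_011[0]_   (p2,0)→(p1,#,right)
state=p1 head=7 tape=11#_011#[_]   (p1,_)→(p2,_,left)
state=p2 head=6 tape=11#_011[#]_   (p2,#)→(p0,0,left)
state=p0 head=5 tape=11#_01[1]0_   (p0,1)→(p2,0,left)
state=p2 head=4 tape=11#_0[1]00_   (p2,1)→(p0,1,left)
state=p0 head=3 tape=11#_[0]100_   (p0,0)→(p1,1,right)
state=p1 head=4 tape=11#_1[1]00_   (p1,1)→(p2,1,right)
state=p2 head=5 tape=11#_11[0]0_   (p2,0)→(p1,#,right)
state=p1 head=6 tape=11#_11#[0]_   (p1,0)→(p1,_,right)
state=p1 head=7 tape=11#_11#_[_]   (p1,_)→(p2,_,left)
state=p2 head=6 tape=11#_11#[_]_   (p2,_)→(p0,1,right)
state=p0 head=7 tape=11#_11#1[_]   (p0,_)→(pH,1,left)
state=pH head=6 tape=11#_11#[1]1
Cell 6 holds 1 when M halts.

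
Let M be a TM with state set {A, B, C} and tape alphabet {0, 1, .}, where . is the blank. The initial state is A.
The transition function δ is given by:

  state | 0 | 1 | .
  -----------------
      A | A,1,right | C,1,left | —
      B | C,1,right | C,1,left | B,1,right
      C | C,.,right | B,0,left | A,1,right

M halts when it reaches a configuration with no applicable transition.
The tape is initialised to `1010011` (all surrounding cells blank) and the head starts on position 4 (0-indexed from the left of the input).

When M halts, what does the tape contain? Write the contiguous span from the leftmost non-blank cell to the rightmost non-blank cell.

state=A head=4 tape=1010[0]11..   (A,0)→(A,1,right)
state=A head=5 tape=10101[1]1..   (A,1)→(C,1,left)
state=C head=4 tape=1010[1]11..   (C,1)→(B,0,left)
state=B head=3 tape=101[0]011..   (B,0)→(C,1,right)
state=C head=4 tape=1011[0]11..   (C,0)→(C,.,right)
state=C head=5 tape=1011.[1]1..   (C,1)→(B,0,left)
state=B head=4 tape=1011[.]01..   (B,.)→(B,1,right)
state=B head=5 tape=10111[0]1..   (B,0)→(C,1,right)
state=C head=6 tape=101111[1]..   (C,1)→(B,0,left)
state=B head=5 tape=10111[1]0..   (B,1)→(C,1,left)
state=C head=4 tape=1011[1]10..   (C,1)→(B,0,left)
state=B head=3 tape=101[1]010..   (B,1)→(C,1,left)
state=C head=2 tape=10[1]1010..   (C,1)→(B,0,left)
state=B head=1 tape=1[0]01010..   (B,0)→(C,1,right)
state=C head=2 tape=11[0]1010..   (C,0)→(C,.,right)
state=C head=3 tape=11.[1]010..   (C,1)→(B,0,left)
state=B head=2 tape=11[.]0010..   (B,.)→(B,1,right)
state=B head=3 tape=111[0]010..   (B,0)→(C,1,right)
state=C head=4 tape=1111[0]10..   (C,0)→(C,.,right)
state=C head=5 tape=1111.[1]0..   (C,1)→(B,0,left)
state=B head=4 tape=1111[.]00..   (B,.)→(B,1,right)
state=B head=5 tape=11111[0]0..   (B,0)→(C,1,right)
state=C head=6 tape=111111[0]..   (C,0)→(C,.,right)
state=C head=7 tape=111111.[.].   (C,.)→(A,1,right)
state=A head=8 tape=111111.1[.]
The non-blank tape span at halt is 111111.1.

111111.1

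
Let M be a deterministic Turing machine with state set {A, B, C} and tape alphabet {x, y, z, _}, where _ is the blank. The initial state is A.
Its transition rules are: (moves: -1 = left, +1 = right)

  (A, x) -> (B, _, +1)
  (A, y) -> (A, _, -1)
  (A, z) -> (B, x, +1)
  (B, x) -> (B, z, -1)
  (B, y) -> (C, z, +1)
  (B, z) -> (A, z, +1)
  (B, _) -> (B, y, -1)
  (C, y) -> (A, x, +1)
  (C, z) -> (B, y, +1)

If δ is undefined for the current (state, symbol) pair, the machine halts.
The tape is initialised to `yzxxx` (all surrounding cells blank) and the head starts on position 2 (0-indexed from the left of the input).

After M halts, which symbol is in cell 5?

x

A | yz[x]xx__   read x → write _, move +1, go to B
B | yz_[x]x__   read x → write z, move -1, go to B
B | yz[_]zx__   read _ → write y, move -1, go to B
B | y[z]yzx__   read z → write z, move +1, go to A
A | yz[y]zx__   read y → write _, move -1, go to A
A | y[z]_zx__   read z → write x, move +1, go to B
B | yx[_]zx__   read _ → write y, move -1, go to B
B | y[x]yzx__   read x → write z, move -1, go to B
B | [y]zyzx__   read y → write z, move +1, go to C
C | z[z]yzx__   read z → write y, move +1, go to B
B | zy[y]zx__   read y → write z, move +1, go to C
C | zyz[z]x__   read z → write y, move +1, go to B
B | zyzy[x]__   read x → write z, move -1, go to B
B | zyz[y]z__   read y → write z, move +1, go to C
C | zyzz[z]__   read z → write y, move +1, go to B
B | zyzzy[_]_   read _ → write y, move -1, go to B
B | zyzz[y]y_   read y → write z, move +1, go to C
C | zyzzz[y]_   read y → write x, move +1, go to A
A | zyzzzx[_]
Cell 5 holds x when M halts.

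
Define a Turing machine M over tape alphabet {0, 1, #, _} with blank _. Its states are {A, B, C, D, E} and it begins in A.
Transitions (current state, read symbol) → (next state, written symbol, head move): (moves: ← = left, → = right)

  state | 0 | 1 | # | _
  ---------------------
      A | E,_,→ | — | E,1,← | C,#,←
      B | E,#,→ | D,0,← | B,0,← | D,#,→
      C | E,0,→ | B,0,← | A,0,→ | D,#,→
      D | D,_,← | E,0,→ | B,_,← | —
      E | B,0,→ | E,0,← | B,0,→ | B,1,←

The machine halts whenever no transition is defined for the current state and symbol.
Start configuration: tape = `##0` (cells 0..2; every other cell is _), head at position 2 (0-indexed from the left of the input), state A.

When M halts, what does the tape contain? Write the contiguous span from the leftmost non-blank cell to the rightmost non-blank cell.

#__00__0

state=A head=2 tape=__##[0]___   (A,0)→(E,_,→)
state=E head=3 tape=__##_[_]__   (E,_)→(B,1,←)
state=B head=2 tape=__##[_]1__   (B,_)→(D,#,→)
state=D head=3 tape=__###[1]__   (D,1)→(E,0,→)
state=E head=4 tape=__###0[_]_   (E,_)→(B,1,←)
state=B head=3 tape=__###[0]1_   (B,0)→(E,#,→)
state=E head=4 tape=__####[1]_   (E,1)→(E,0,←)
state=E head=3 tape=__###[#]0_   (E,#)→(B,0,→)
state=B head=4 tape=__###0[0]_   (B,0)→(E,#,→)
state=E head=5 tape=__###0#[_]   (E,_)→(B,1,←)
state=B head=4 tape=__###0[#]1   (B,#)→(B,0,←)
state=B head=3 tape=__###[0]01   (B,0)→(E,#,→)
state=E head=4 tape=__####[0]1   (E,0)→(B,0,→)
state=B head=5 tape=__####0[1]   (B,1)→(D,0,←)
state=D head=4 tape=__####[0]0   (D,0)→(D,_,←)
state=D head=3 tape=__###[#]_0   (D,#)→(B,_,←)
state=B head=2 tape=__##[#]__0   (B,#)→(B,0,←)
state=B head=1 tape=__#[#]0__0   (B,#)→(B,0,←)
state=B head=0 tape=__[#]00__0   (B,#)→(B,0,←)
state=B head=-1 tape=_[_]000__0   (B,_)→(D,#,→)
state=D head=0 tape=_#[0]00__0   (D,0)→(D,_,←)
state=D head=-1 tape=_[#]_00__0   (D,#)→(B,_,←)
state=B head=-2 tape=[_]__00__0   (B,_)→(D,#,→)
state=D head=-1 tape=#[_]_00__0
The non-blank tape span at halt is #__00__0.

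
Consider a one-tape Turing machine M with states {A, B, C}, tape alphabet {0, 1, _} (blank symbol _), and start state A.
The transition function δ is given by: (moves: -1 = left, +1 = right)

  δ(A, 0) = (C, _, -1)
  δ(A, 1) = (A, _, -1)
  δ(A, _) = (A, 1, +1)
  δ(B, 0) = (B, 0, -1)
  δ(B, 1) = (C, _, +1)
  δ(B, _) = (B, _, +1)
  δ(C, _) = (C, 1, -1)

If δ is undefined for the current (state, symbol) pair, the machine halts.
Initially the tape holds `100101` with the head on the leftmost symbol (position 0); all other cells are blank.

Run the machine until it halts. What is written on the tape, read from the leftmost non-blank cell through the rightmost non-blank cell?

state=A head=0 tape=_[1]00101   (A,1)→(A,_,-1)
state=A head=-1 tape=[_]_00101   (A,_)→(A,1,+1)
state=A head=0 tape=1[_]00101   (A,_)→(A,1,+1)
state=A head=1 tape=11[0]0101   (A,0)→(C,_,-1)
state=C head=0 tape=1[1]_0101
The non-blank tape span at halt is 11_0101.

11_0101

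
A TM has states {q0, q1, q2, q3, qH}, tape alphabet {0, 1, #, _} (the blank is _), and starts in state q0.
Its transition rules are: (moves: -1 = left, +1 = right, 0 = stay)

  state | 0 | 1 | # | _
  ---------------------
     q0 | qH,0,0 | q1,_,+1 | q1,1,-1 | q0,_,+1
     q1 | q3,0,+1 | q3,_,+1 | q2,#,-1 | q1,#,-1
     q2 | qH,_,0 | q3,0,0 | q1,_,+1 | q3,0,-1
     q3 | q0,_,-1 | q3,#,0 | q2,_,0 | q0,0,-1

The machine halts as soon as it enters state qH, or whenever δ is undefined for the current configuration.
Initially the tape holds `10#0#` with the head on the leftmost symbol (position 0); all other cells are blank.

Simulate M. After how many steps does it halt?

8

state=q0 head=0 tape=[1]0#0#   (q0,1)→(q1,_,+1)
state=q1 head=1 tape=_[0]#0#   (q1,0)→(q3,0,+1)
state=q3 head=2 tape=_0[#]0#   (q3,#)→(q2,_,0)
state=q2 head=2 tape=_0[_]0#   (q2,_)→(q3,0,-1)
state=q3 head=1 tape=_[0]00#   (q3,0)→(q0,_,-1)
state=q0 head=0 tape=[_]_00#   (q0,_)→(q0,_,+1)
state=q0 head=1 tape=_[_]00#   (q0,_)→(q0,_,+1)
state=q0 head=2 tape=__[0]0#   (q0,0)→(qH,0,0)
state=qH head=2 tape=__[0]0#
M halts after 8 transitions.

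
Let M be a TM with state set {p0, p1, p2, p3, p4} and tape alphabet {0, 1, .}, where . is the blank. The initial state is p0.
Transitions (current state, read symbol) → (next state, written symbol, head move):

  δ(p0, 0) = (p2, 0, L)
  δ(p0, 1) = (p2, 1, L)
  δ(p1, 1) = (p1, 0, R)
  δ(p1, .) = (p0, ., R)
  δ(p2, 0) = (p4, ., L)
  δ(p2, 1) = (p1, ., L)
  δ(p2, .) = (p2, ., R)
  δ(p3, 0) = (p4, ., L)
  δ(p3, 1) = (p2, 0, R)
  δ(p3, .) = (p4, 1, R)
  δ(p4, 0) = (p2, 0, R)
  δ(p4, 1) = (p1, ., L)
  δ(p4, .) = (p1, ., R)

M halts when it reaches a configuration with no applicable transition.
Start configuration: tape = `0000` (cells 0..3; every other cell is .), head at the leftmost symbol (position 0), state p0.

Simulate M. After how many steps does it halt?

20

p0 | .[0]000.   read 0 → write 0, move L, go to p2
p2 | [.]0000.   read . → write ., move R, go to p2
p2 | .[0]000.   read 0 → write ., move L, go to p4
p4 | [.].000.   read . → write ., move R, go to p1
p1 | .[.]000.   read . → write ., move R, go to p0
p0 | ..[0]00.   read 0 → write 0, move L, go to p2
p2 | .[.]000.   read . → write ., move R, go to p2
p2 | ..[0]00.   read 0 → write ., move L, go to p4
p4 | .[.].00.   read . → write ., move R, go to p1
p1 | ..[.]00.   read . → write ., move R, go to p0
p0 | ...[0]0.   read 0 → write 0, move L, go to p2
p2 | ..[.]00.   read . → write ., move R, go to p2
p2 | ...[0]0.   read 0 → write ., move L, go to p4
p4 | ..[.].0.   read . → write ., move R, go to p1
p1 | ...[.]0.   read . → write ., move R, go to p0
p0 | ....[0].   read 0 → write 0, move L, go to p2
p2 | ...[.]0.   read . → write ., move R, go to p2
p2 | ....[0].   read 0 → write ., move L, go to p4
p4 | ...[.]..   read . → write ., move R, go to p1
p1 | ....[.].   read . → write ., move R, go to p0
p0 | .....[.]
M halts after 20 transitions.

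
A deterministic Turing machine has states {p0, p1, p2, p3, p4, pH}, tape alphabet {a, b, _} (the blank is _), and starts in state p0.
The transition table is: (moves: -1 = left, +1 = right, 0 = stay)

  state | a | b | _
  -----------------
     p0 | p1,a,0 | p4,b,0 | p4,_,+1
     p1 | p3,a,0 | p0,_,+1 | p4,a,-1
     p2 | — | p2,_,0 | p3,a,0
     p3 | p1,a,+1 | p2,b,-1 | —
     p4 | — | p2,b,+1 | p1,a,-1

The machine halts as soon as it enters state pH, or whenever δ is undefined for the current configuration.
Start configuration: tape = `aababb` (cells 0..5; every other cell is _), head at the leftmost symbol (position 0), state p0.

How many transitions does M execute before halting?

15

state=p0 head=0 tape=[a]ababb__   (p0,a)→(p1,a,0)
state=p1 head=0 tape=[a]ababb__   (p1,a)→(p3,a,0)
state=p3 head=0 tape=[a]ababb__   (p3,a)→(p1,a,+1)
state=p1 head=1 tape=a[a]babb__   (p1,a)→(p3,a,0)
state=p3 head=1 tape=a[a]babb__   (p3,a)→(p1,a,+1)
state=p1 head=2 tape=aa[b]abb__   (p1,b)→(p0,_,+1)
state=p0 head=3 tape=aa_[a]bb__   (p0,a)→(p1,a,0)
state=p1 head=3 tape=aa_[a]bb__   (p1,a)→(p3,a,0)
state=p3 head=3 tape=aa_[a]bb__   (p3,a)→(p1,a,+1)
state=p1 head=4 tape=aa_a[b]b__   (p1,b)→(p0,_,+1)
state=p0 head=5 tape=aa_a_[b]__   (p0,b)→(p4,b,0)
state=p4 head=5 tape=aa_a_[b]__   (p4,b)→(p2,b,+1)
state=p2 head=6 tape=aa_a_b[_]_   (p2,_)→(p3,a,0)
state=p3 head=6 tape=aa_a_b[a]_   (p3,a)→(p1,a,+1)
state=p1 head=7 tape=aa_a_ba[_]   (p1,_)→(p4,a,-1)
state=p4 head=6 tape=aa_a_b[a]a
M halts after 15 transitions.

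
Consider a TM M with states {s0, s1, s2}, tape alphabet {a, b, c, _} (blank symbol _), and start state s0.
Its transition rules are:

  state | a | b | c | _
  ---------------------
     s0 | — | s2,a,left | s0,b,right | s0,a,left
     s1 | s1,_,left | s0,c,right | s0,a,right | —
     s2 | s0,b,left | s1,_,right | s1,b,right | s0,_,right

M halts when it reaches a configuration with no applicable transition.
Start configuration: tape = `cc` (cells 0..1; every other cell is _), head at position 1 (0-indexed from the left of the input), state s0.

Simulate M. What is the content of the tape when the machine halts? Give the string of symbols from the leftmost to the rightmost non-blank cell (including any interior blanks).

baa

s0 | c[c]_   read c → write b, move right, go to s0
s0 | cb[_]   read _ → write a, move left, go to s0
s0 | c[b]a   read b → write a, move left, go to s2
s2 | [c]aa   read c → write b, move right, go to s1
s1 | b[a]a   read a → write _, move left, go to s1
s1 | [b]_a   read b → write c, move right, go to s0
s0 | c[_]a   read _ → write a, move left, go to s0
s0 | [c]aa   read c → write b, move right, go to s0
s0 | b[a]a
The non-blank tape span at halt is baa.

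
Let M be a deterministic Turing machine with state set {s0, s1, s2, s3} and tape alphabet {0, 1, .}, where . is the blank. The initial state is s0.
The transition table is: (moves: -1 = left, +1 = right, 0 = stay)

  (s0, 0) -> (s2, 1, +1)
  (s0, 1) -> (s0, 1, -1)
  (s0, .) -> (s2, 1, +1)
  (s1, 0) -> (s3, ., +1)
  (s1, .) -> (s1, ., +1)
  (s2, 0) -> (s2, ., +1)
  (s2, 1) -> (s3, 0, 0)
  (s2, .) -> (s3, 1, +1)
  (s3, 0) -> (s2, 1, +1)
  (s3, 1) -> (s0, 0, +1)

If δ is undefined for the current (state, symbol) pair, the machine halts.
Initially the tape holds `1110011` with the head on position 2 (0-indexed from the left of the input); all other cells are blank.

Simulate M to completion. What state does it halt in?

s0 | .11[1]0011..   read 1 → write 1, move -1, go to s0
s0 | .1[1]10011..   read 1 → write 1, move -1, go to s0
s0 | .[1]110011..   read 1 → write 1, move -1, go to s0
s0 | [.]1110011..   read . → write 1, move +1, go to s2
s2 | 1[1]110011..   read 1 → write 0, move 0, go to s3
s3 | 1[0]110011..   read 0 → write 1, move +1, go to s2
s2 | 11[1]10011..   read 1 → write 0, move 0, go to s3
s3 | 11[0]10011..   read 0 → write 1, move +1, go to s2
s2 | 111[1]0011..   read 1 → write 0, move 0, go to s3
s3 | 111[0]0011..   read 0 → write 1, move +1, go to s2
s2 | 1111[0]011..   read 0 → write ., move +1, go to s2
s2 | 1111.[0]11..   read 0 → write ., move +1, go to s2
s2 | 1111..[1]1..   read 1 → write 0, move 0, go to s3
s3 | 1111..[0]1..   read 0 → write 1, move +1, go to s2
s2 | 1111..1[1]..   read 1 → write 0, move 0, go to s3
s3 | 1111..1[0]..   read 0 → write 1, move +1, go to s2
s2 | 1111..11[.].   read . → write 1, move +1, go to s3
s3 | 1111..111[.]
No transition is defined for (s3, .); M halts in state s3.

s3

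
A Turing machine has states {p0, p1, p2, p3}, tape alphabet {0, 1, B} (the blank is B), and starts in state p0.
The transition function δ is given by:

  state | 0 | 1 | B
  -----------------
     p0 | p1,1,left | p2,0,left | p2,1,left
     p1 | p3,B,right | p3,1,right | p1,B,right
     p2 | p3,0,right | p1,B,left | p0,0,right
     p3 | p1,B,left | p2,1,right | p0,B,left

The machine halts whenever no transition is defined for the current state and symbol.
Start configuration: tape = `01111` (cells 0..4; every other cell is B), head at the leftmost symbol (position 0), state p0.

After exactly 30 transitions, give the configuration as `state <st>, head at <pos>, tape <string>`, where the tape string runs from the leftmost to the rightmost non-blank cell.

p0 | BB[0]1111   read 0 → write 1, move left, go to p1
p1 | B[B]11111   read B → write B, move right, go to p1
p1 | BB[1]1111   read 1 → write 1, move right, go to p3
p3 | BB1[1]111   read 1 → write 1, move right, go to p2
p2 | BB11[1]11   read 1 → write B, move left, go to p1
p1 | BB1[1]B11   read 1 → write 1, move right, go to p3
p3 | BB11[B]11   read B → write B, move left, go to p0
p0 | BB1[1]B11   read 1 → write 0, move left, go to p2
p2 | BB[1]0B11   read 1 → write B, move left, go to p1
p1 | B[B]B0B11   read B → write B, move right, go to p1
p1 | BB[B]0B11   read B → write B, move right, go to p1
p1 | BBB[0]B11   read 0 → write B, move right, go to p3
p3 | BBBB[B]11   read B → write B, move left, go to p0
p0 | BBB[B]B11   read B → write 1, move left, go to p2
p2 | BB[B]1B11   read B → write 0, move right, go to p0
p0 | BB0[1]B11   read 1 → write 0, move left, go to p2
p2 | BB[0]0B11   read 0 → write 0, move right, go to p3
p3 | BB0[0]B11   read 0 → write B, move left, go to p1
p1 | BB[0]BB11   read 0 → write B, move right, go to p3
p3 | BBB[B]B11   read B → write B, move left, go to p0
p0 | BB[B]BB11   read B → write 1, move left, go to p2
p2 | B[B]1BB11   read B → write 0, move right, go to p0
p0 | B0[1]BB11   read 1 → write 0, move left, go to p2
p2 | B[0]0BB11   read 0 → write 0, move right, go to p3
p3 | B0[0]BB11   read 0 → write B, move left, go to p1
p1 | B[0]BBB11   read 0 → write B, move right, go to p3
p3 | BB[B]BB11   read B → write B, move left, go to p0
p0 | B[B]BBB11   read B → write 1, move left, go to p2
p2 | [B]1BBB11   read B → write 0, move right, go to p0
p0 | 0[1]BBB11   read 1 → write 0, move left, go to p2
p2 | [0]0BBB11
After 30 steps: state p2, head at -2, tape 00BBB11.

state p2, head at -2, tape 00BBB11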